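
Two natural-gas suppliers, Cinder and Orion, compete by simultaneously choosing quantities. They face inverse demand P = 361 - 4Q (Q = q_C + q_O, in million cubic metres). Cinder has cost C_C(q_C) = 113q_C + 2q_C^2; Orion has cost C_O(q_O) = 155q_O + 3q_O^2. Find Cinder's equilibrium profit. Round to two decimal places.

1820.96

Cinder's profit: π_C = (361 - 4Q)q_C - (113q_C + 2q_C²). Setting ∂π_C/∂q_C = 0: 248 - 12q_C - 4(q_O) = 0.
Orion's first-order condition: 206 - 14q_O - 4(q_C) = 0.
Rearranging gives the reaction functions q_C = (248 - 4q_O)/12 and q_O = (206 - 4q_C)/14.
Substituting one into the other gives q_C = 331/19 and q_O = 185/19.
Price P = 361 - 4·(516/19) = 252.3684.
Cinder's profit: 252.3684·(331/19) - 113·(331/19) - 2(331/19)² = 1820.9584.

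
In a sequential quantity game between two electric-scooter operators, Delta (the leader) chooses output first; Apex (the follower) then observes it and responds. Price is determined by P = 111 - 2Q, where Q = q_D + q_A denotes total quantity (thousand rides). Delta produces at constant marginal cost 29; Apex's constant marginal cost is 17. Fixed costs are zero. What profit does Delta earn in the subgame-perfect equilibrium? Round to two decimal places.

Solve by backward induction. Given q_D, the follower Apex maximises π_A = (111 - 2q_D - 2q_A)q_A - 17q_A.
Follower FOC: 94 - 2q_D - 4q_A = 0, so q_A(q_D) = (94 - 2q_D)/4.
Delta substitutes q_A(q_D) into its own profit: π_D = q_D(111 - 2q_D - (94 - 2q_D)/2) - 29q_D = (64 - q_D)q_D - 29q_D.
The leader's first-order condition 35 - 2q_D = 0 yields q_D = 35/2.
Then q_A = (94 - 2·(35/2))/4 = 59/4.
Price P = 111 - 2·(129/4) = 93/2.
Delta's profit: (93/2 - 29)·(35/2) = 1225/4.

306.25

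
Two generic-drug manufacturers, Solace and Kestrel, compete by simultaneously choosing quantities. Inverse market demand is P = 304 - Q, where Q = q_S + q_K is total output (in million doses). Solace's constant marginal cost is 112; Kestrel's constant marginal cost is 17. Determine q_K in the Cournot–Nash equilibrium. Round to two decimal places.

127.33

Solace's profit: π_S = (304 - Q)q_S - (112q_S). Setting ∂π_S/∂q_S = 0: 192 - 2q_S - (q_K) = 0.
Kestrel's first-order condition: 287 - 2q_K - (q_S) = 0.
Best responses: q_S = (192 - q_K)/2, q_K = (287 - q_S)/2.
Substituting one into the other gives q_S = 97/3 and q_K = 382/3.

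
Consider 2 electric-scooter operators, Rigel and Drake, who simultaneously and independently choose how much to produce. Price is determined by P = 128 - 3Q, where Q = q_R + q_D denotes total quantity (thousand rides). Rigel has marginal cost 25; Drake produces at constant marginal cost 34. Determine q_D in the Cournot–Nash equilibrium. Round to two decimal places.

Rigel's profit: π_R = (128 - 3Q)q_R - (25q_R). Setting ∂π_R/∂q_R = 0: 103 - 6q_R - 3(q_D) = 0.
Drake's first-order condition: 94 - 6q_D - 3(q_R) = 0.
Rearranging gives the reaction functions q_R = (103 - 3q_D)/6 and q_D = (94 - 3q_R)/6.
Solving the pair: q_R = 112/9, q_D = 85/9.

9.44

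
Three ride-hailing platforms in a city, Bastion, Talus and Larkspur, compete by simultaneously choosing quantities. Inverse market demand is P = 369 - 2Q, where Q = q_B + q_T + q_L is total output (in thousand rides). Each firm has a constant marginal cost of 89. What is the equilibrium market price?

Each firm earns π_i = (369 - 2Q)q_i - 89q_i.
First-order condition (treating rivals' output as given): 280 - 4q_i - 2·Σ_{j≠i} q_j = 0.
By symmetry each firm produces the same amount; substituting Σ_{j≠i} q_j = 2q_i yields q_i = 280/8 = 35.
Total output Q = 105, so price P = 369 - 2·105 = 159.

159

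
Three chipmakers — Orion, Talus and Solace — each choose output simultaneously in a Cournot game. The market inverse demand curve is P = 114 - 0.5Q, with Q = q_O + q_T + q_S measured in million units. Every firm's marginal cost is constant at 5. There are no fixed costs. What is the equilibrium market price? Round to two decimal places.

Each firm earns π_i = (114 - 0.5Q)q_i - 5q_i.
First-order condition (treating rivals' output as given): 109 - q_i - (1/2)·Σ_{j≠i} q_j = 0.
By symmetry each firm produces the same amount; substituting Σ_{j≠i} q_j = 2q_i yields q_i = 109/2.
Total output Q = 327/2, so price P = 114 - (1/2)·(327/2) = 129/4.

32.25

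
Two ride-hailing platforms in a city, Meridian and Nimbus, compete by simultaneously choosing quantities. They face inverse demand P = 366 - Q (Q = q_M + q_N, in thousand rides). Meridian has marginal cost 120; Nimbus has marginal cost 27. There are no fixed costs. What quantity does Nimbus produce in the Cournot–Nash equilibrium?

144

Meridian's profit: π_M = (366 - Q)q_M - (120q_M). Setting ∂π_M/∂q_M = 0: 246 - 2q_M - (q_N) = 0.
Nimbus's profit: π_N = (366 - Q)q_N - (27q_N). Setting ∂π_N/∂q_N = 0: 339 - 2q_N - (q_M) = 0.
Rearranging gives the reaction functions q_M = (246 - q_N)/2 and q_N = (339 - q_M)/2.
Substituting one into the other gives q_M = 51 and q_N = 144.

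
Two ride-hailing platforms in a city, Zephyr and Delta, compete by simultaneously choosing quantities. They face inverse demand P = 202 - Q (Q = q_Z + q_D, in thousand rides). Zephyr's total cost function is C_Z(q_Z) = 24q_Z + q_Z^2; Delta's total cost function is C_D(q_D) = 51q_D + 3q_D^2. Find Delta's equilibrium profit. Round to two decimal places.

Zephyr's profit: π_Z = (202 - Q)q_Z - (24q_Z + q_Z²). Setting ∂π_Z/∂q_Z = 0: 178 - 4q_Z - (q_D) = 0.
Delta's profit: π_D = (202 - Q)q_D - (51q_D + 3q_D²). Setting ∂π_D/∂q_D = 0: 151 - 8q_D - (q_Z) = 0.
Best responses: q_Z = (178 - q_D)/4, q_D = (151 - q_Z)/8.
Solving the pair: q_Z = 1273/31, q_D = 426/31.
Price P = 202 - 1699/31 = 147.1935.
Delta's profit: 147.1935·(426/31) - 51·(426/31) - 3(426/31)² = 755.3632.

755.36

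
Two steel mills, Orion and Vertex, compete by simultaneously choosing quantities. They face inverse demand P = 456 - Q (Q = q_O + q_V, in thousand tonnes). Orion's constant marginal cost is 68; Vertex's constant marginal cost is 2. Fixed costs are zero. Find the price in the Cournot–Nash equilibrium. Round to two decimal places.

Orion's profit: π_O = (456 - Q)q_O - (68q_O). Setting ∂π_O/∂q_O = 0: 388 - 2q_O - (q_V) = 0.
Vertex's profit: π_V = (456 - Q)q_V - (2q_V). Setting ∂π_V/∂q_V = 0: 454 - 2q_V - (q_O) = 0.
So q_O = (388 - q_V)/2 and q_V = (454 - q_O)/2.
Solving the pair: q_O = 322/3, q_V = 520/3.
Total output Q = 842/3, so price P = 456 - 842/3 = 526/3.

175.33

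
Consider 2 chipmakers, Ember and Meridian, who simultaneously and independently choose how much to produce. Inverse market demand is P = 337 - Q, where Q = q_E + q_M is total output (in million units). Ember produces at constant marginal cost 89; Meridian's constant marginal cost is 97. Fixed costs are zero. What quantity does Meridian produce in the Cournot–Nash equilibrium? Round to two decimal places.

77.33

Ember's profit: π_E = (337 - Q)q_E - (89q_E). Setting ∂π_E/∂q_E = 0: 248 - 2q_E - (q_M) = 0.
Meridian's first-order condition: 240 - 2q_M - (q_E) = 0.
So q_E = (248 - q_M)/2 and q_M = (240 - q_E)/2.
Substituting one into the other gives q_E = 256/3 and q_M = 232/3.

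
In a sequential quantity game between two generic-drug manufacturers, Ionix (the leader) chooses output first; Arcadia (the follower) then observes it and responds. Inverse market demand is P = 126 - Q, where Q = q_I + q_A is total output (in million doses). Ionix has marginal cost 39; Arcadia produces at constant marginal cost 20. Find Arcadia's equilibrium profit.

Solve by backward induction. Given q_I, the follower Arcadia maximises π_A = (126 - q_I - q_A)q_A - 20q_A.
Follower FOC: 106 - q_I - 2q_A = 0, so q_A(q_I) = (106 - q_I)/2.
Ionix substitutes q_A(q_I) into its own profit: π_I = q_I(126 - q_I - (106 - q_I)/2) - 39q_I = (73 - (1/2)q_I)q_I - 39q_I.
Leader FOC: 34 - q_I = 0, so q_I = 34.
Then q_A = (106 - 34)/2 = 36.
Price P = 126 - 70 = 56.
Arcadia's profit: (56 - 20)·36 = 1296.

1296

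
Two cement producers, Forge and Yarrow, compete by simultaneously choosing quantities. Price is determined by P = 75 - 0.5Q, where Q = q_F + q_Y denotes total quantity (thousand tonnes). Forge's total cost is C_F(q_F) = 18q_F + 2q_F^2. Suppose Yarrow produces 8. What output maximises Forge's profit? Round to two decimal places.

With the rival's output fixed at 8, Forge's profit is π_F = (75 - (1/2)·8 - (1/2)q_F)q_F - (18q_F + 2q_F²) = (71 - (1/2)q_F)q_F - (18q_F + 2q_F²).
∂π_F/∂q_F = 53 - 5q_F = 0, so q_F = 53/5.

10.60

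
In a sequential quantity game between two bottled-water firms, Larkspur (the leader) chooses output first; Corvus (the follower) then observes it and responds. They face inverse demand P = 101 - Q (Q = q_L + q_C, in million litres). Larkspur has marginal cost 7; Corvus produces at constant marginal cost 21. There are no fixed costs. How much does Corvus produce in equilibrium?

The follower Corvus best-responds to any q_L: π_C = (101 - Q)q_C - 21q_C.
Setting the follower's marginal profit to zero, 80 - q_L - 2q_C = 0, i.e. q_C = (80 - q_L)/2.
Larkspur substitutes q_C(q_L) into its own profit: π_L = q_L(101 - q_L - (80 - q_L)/2) - 7q_L = (61 - (1/2)q_L)q_L - 7q_L.
The leader's first-order condition 54 - q_L = 0 yields q_L = 54.
Then q_C = (80 - 54)/2 = 13.

13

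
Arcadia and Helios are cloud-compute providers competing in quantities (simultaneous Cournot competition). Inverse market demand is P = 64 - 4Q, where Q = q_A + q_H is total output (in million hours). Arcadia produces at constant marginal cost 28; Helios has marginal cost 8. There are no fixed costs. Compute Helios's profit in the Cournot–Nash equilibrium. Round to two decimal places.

160.44

Arcadia's profit: π_A = (64 - 4Q)q_A - (28q_A). Setting ∂π_A/∂q_A = 0: 36 - 8q_A - 4(q_H) = 0.
Helios's profit: π_H = (64 - 4Q)q_H - (8q_H). Setting ∂π_H/∂q_H = 0: 56 - 8q_H - 4(q_A) = 0.
Best responses: q_A = (36 - 4q_H)/8, q_H = (56 - 4q_A)/8.
Substituting one into the other gives q_A = 4/3 and q_H = 19/3.
Price P = 64 - 4·(23/3) = 100/3.
Helios's profit: (100/3 - 8)·(19/3) = 1444/9.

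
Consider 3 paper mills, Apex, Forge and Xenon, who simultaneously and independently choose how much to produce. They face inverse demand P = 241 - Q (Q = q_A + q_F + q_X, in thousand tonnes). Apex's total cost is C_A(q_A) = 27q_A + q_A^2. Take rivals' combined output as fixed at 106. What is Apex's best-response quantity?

27

With rivals' combined output fixed at 106, Apex's profit is π_A = (241 - 106 - q_A)q_A - (27q_A + q_A²) = (135 - q_A)q_A - (27q_A + q_A²).
∂π_A/∂q_A = 108 - 4q_A = 0, so q_A = 27.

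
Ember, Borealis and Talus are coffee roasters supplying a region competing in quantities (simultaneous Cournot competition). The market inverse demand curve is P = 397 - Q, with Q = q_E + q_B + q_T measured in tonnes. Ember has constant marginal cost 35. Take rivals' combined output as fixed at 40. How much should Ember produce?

With rivals' combined output fixed at 40, Ember's profit is π_E = (397 - 40 - q_E)q_E - (35q_E) = (357 - q_E)q_E - (35q_E).
∂π_E/∂q_E = 322 - 2q_E = 0, so q_E = 161.

161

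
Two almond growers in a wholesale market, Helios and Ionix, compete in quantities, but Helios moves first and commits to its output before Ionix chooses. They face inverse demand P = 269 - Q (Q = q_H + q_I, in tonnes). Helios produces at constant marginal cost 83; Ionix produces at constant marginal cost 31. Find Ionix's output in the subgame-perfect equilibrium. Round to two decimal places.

85.50

Solve by backward induction. Given q_H, the follower Ionix maximises π_I = (269 - q_H - q_I)q_I - 31q_I.
Setting the follower's marginal profit to zero, 238 - q_H - 2q_I = 0, i.e. q_I = (238 - q_H)/2.
Helios substitutes q_I(q_H) into its own profit: π_H = q_H(269 - q_H - (238 - q_H)/2) - 83q_H = (150 - (1/2)q_H)q_H - 83q_H.
Leader FOC: 67 - q_H = 0, so q_H = 67.
Then q_I = (238 - 67)/2 = 171/2.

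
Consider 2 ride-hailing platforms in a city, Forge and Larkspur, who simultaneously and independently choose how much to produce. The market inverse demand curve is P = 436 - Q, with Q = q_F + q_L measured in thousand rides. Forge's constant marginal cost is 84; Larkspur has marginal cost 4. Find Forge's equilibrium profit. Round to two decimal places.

8220.44

Forge's profit: π_F = (436 - Q)q_F - (84q_F). Setting ∂π_F/∂q_F = 0: 352 - 2q_F - (q_L) = 0.
Larkspur's profit: π_L = (436 - Q)q_L - (4q_L). Setting ∂π_L/∂q_L = 0: 432 - 2q_L - (q_F) = 0.
Rearranging gives the reaction functions q_F = (352 - q_L)/2 and q_L = (432 - q_F)/2.
Solving the pair: q_F = 272/3, q_L = 512/3.
Price P = 436 - 784/3 = 524/3.
Forge's profit: (524/3 - 84)·(272/3) = 8220.4444.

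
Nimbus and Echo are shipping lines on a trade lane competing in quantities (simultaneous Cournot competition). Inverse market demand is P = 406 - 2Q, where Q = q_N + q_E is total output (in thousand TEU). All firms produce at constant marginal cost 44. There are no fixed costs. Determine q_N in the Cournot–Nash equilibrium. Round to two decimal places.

60.33

Each firm earns π_i = (406 - 2Q)q_i - 44q_i.
First-order condition (treating rivals' output as given): 362 - 4q_i - 2q_j = 0.
With identical firms every q_j equals q_i, so q_j = q_i and 362 = 6q_i, giving q_i = 181/3.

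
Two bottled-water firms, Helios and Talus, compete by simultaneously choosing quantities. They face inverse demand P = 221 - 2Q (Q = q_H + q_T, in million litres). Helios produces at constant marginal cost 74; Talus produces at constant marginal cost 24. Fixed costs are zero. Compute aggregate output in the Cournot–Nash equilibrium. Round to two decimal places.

57.33

Helios's profit: π_H = (221 - 2Q)q_H - (74q_H). Setting ∂π_H/∂q_H = 0: 147 - 4q_H - 2(q_T) = 0.
Talus's first-order condition: 197 - 4q_T - 2(q_H) = 0.
Rearranging gives the reaction functions q_H = (147 - 2q_T)/4 and q_T = (197 - 2q_H)/4.
Substituting one into the other gives q_H = 97/6 and q_T = 247/6.
Total output Q = 97/6 + 247/6 = 172/3.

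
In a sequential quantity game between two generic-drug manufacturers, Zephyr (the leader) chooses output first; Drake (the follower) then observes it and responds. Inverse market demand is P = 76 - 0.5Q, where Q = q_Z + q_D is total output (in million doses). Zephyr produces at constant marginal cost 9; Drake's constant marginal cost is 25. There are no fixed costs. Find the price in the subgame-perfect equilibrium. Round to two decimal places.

29.75

The follower Drake best-responds to any q_Z: π_D = (76 - 0.5Q)q_D - 25q_D.
∂π_D/∂q_D = 51 - (1/2)q_Z - q_D = 0 gives the reaction function q_D = (51 - (1/2)q_Z).
The leader anticipates this reaction. Substituting into P = 76 - 0.5Q gives P = 101/2 - (1/4)q_Z, so π_Z = (101/2 - (1/4)q_Z)q_Z - 9q_Z.
Leader FOC: 83/2 - (1/2)q_Z = 0, so q_Z = 83.
Then q_D = (51 - (1/2)·83) = 19/2.
Total output Q = 185/2, so price P = 76 - (1/2)·(185/2) = 119/4.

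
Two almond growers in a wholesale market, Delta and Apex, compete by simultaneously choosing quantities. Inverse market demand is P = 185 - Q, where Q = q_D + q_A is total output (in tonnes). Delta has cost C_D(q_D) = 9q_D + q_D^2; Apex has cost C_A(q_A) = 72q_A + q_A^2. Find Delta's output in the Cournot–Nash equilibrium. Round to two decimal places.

39.40

Delta's profit: π_D = (185 - Q)q_D - (9q_D + q_D²). Setting ∂π_D/∂q_D = 0: 176 - 4q_D - (q_A) = 0.
Apex's first-order condition: 113 - 4q_A - (q_D) = 0.
Best responses: q_D = (176 - q_A)/4, q_A = (113 - q_D)/4.
Substituting one into the other gives q_D = 197/5 and q_A = 92/5.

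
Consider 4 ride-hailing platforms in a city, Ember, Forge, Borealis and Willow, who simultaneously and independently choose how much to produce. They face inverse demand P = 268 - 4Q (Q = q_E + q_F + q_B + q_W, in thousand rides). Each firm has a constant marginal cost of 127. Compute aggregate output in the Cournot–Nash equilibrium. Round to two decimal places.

28.20

Each firm earns π_i = (268 - 4Q)q_i - 127q_i.
Setting ∂π_i/∂q_i = 0 with rivals' quantities fixed: 141 - 8q_i - 4·Σ_{j≠i} q_j = 0.
With identical firms every q_j equals q_i, so Σ_{j≠i} q_j = 3q_i and 141 = 20q_i, giving q_i = 141/20.
Total output Q = 141/20 + 141/20 + 141/20 + 141/20 = 141/5.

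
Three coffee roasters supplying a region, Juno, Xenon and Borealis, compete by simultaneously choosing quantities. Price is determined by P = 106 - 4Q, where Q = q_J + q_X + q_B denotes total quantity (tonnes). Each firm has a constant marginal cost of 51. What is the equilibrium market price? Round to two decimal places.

64.75

A representative firm's profit is π_i = q_i(106 - 4Q) - 51q_i.
Setting ∂π_i/∂q_i = 0 with rivals' quantities fixed: 55 - 8q_i - 4·Σ_{j≠i} q_j = 0.
With identical firms every q_j equals q_i, so Σ_{j≠i} q_j = 2q_i and 55 = 16q_i, giving q_i = 55/16.
Total output Q = 165/16, so price P = 106 - 4·(165/16) = 259/4.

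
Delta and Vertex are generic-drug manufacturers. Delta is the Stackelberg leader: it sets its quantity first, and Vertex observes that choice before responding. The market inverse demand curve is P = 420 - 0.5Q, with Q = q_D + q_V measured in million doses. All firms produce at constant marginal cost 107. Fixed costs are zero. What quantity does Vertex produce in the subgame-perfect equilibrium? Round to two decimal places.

Solve by backward induction. Given q_D, the follower Vertex maximises π_V = (420 - (1/2)q_D - (1/2)q_V)q_V - 107q_V.
Setting the follower's marginal profit to zero, 313 - (1/2)q_D - q_V = 0, i.e. q_V = (313 - (1/2)q_D).
The leader anticipates this reaction. Substituting into P = 420 - 0.5Q gives P = 527/2 - (1/4)q_D, so π_D = (527/2 - (1/4)q_D)q_D - 107q_D.
Leader FOC: 313/2 - (1/2)q_D = 0, so q_D = 313.
Then q_V = (313 - (1/2)·313) = 313/2.

156.50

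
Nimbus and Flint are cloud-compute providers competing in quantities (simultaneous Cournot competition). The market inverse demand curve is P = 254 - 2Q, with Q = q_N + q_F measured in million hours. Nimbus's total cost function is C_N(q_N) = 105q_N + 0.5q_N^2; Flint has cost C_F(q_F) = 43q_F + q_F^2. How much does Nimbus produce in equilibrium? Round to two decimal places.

Nimbus's profit: π_N = (254 - 2Q)q_N - (105q_N + (1/2)q_N²). Setting ∂π_N/∂q_N = 0: 149 - 5q_N - 2(q_F) = 0.
Flint's profit: π_F = (254 - 2Q)q_F - (43q_F + q_F²). Setting ∂π_F/∂q_F = 0: 211 - 6q_F - 2(q_N) = 0.
So q_N = (149 - 2q_F)/5 and q_F = (211 - 2q_N)/6.
Substituting one into the other gives q_N = 236/13 and q_F = 757/26.

18.15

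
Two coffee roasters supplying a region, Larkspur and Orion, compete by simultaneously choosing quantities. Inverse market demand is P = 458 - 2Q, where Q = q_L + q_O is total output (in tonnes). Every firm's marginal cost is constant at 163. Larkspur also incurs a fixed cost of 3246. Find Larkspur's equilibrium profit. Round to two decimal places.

A representative firm's profit is π_i = q_i(458 - 2Q) - 163q_i.
First-order condition (treating rivals' output as given): 295 - 4q_i - 2q_j = 0.
By symmetry each firm produces the same amount; substituting q_j = q_i yields q_i = 295/6.
Price P = 458 - 2·(295/3) = 784/3.
Larkspur's profit: (784/3 - 163)·(295/6) - 3246 = 1588.7222.

1588.72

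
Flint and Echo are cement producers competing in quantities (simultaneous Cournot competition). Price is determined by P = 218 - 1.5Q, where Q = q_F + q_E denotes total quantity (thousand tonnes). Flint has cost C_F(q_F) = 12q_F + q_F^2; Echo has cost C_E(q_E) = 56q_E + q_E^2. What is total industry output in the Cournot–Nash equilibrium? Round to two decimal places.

56.62

Flint's profit: π_F = (218 - 1.5Q)q_F - (12q_F + q_F²). Setting ∂π_F/∂q_F = 0: 206 - 5q_F - (3/2)(q_E) = 0.
Echo's profit: π_E = (218 - 1.5Q)q_E - (56q_E + q_E²). Setting ∂π_E/∂q_E = 0: 162 - 5q_E - (3/2)(q_F) = 0.
Best responses: q_F = (206 - (3/2)q_E)/5, q_E = (162 - (3/2)q_F)/5.
Solving the pair: q_F = 34.5934, q_E = 22.0220.
Total output Q = 34.5934 + 22.0220 = 736/13.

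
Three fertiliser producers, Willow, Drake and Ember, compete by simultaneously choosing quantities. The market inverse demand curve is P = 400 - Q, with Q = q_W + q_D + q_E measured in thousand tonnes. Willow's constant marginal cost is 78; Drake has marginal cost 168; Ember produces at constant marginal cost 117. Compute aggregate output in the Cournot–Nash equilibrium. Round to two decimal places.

Willow's profit: π_W = (400 - Q)q_W - (78q_W). Setting ∂π_W/∂q_W = 0: 322 - 2q_W - (q_D + q_E) = 0.
Drake's profit: π_D = (400 - Q)q_D - (168q_D). Setting ∂π_D/∂q_D = 0: 232 - 2q_D - (q_W + q_E) = 0.
Ember's profit: π_E = (400 - Q)q_E - (117q_E). Setting ∂π_E/∂q_E = 0: 283 - 2q_E - (q_W + q_D) = 0.
Adding the 3 first-order conditions: 837 − 4Q = 0, so Q = 837/4.
Back-substituting: q_W = (322 − 837/4) = 451/4, q_D = (232 − 837/4) = 91/4, q_E = (283 − 837/4) = 295/4.
Total output Q = 451/4 + 91/4 + 295/4 = 837/4.

209.25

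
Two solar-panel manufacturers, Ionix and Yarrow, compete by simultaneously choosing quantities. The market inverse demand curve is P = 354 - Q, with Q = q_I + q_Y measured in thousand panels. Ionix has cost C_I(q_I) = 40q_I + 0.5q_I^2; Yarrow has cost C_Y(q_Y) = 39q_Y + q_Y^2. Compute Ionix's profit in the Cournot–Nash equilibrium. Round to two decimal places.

10977.04

Ionix's profit: π_I = (354 - Q)q_I - (40q_I + (1/2)q_I²). Setting ∂π_I/∂q_I = 0: 314 - 3q_I - (q_Y) = 0.
Yarrow's first-order condition: 315 - 4q_Y - (q_I) = 0.
So q_I = (314 - q_Y)/3 and q_Y = (315 - q_I)/4.
Solving the pair: q_I = 941/11, q_Y = 631/11.
Price P = 354 - 1572/11 = 211.0909.
Ionix's profit: 211.0909·(941/11) - 40·(941/11) - (1/2)(941/11)² = 10977.0372.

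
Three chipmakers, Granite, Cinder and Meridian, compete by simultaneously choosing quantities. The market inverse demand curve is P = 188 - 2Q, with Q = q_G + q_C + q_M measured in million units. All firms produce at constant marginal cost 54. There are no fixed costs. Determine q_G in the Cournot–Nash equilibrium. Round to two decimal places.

Each firm earns π_i = (188 - 2Q)q_i - 54q_i.
Setting ∂π_i/∂q_i = 0 with rivals' quantities fixed: 134 - 4q_i - 2·Σ_{j≠i} q_j = 0.
By symmetry each firm produces the same amount; substituting Σ_{j≠i} q_j = 2q_i yields q_i = 134/8 = 67/4.

16.75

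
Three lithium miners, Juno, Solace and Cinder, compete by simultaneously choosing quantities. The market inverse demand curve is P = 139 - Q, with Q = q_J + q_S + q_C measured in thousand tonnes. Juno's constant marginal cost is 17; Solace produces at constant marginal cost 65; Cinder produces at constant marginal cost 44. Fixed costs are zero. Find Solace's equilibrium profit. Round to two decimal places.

1.56

Juno's profit: π_J = (139 - Q)q_J - (17q_J). Setting ∂π_J/∂q_J = 0: 122 - 2q_J - (q_S + q_C) = 0.
Solace's first-order condition: 74 - 2q_S - (q_J + q_C) = 0.
Cinder's first-order condition: 95 - 2q_C - (q_J + q_S) = 0.
Adding the 3 conditions: 291 − 2Q − 2Q = 0, i.e. Q = 291/4.
Back-substituting: q_J = (122 − 291/4) = 197/4, q_S = (74 − 291/4) = 5/4, q_C = (95 − 291/4) = 89/4.
Price P = 139 - 291/4 = 265/4.
Solace's profit: (265/4 - 65)·(5/4) = 25/16.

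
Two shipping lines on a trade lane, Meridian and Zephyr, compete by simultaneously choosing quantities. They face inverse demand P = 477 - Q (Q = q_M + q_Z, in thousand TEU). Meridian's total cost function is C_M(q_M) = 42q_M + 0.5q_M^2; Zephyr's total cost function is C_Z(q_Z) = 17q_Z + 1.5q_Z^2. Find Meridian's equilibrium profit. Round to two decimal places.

Meridian's profit: π_M = (477 - Q)q_M - (42q_M + (1/2)q_M²). Setting ∂π_M/∂q_M = 0: 435 - 3q_M - (q_Z) = 0.
Zephyr's first-order condition: 460 - 5q_Z - (q_M) = 0.
So q_M = (435 - q_Z)/3 and q_Z = (460 - q_M)/5.
Solving the pair: q_M = 245/2, q_Z = 135/2.
Price P = 477 - 190 = 287.
Meridian's profit: 287·(245/2) - 42·(245/2) - (1/2)(245/2)² = 22509.3750.

22509.38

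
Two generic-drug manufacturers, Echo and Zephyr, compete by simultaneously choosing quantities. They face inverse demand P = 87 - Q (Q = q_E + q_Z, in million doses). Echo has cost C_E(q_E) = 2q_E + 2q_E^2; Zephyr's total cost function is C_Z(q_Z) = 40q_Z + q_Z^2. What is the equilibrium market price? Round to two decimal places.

Echo's profit: π_E = (87 - Q)q_E - (2q_E + 2q_E²). Setting ∂π_E/∂q_E = 0: 85 - 6q_E - (q_Z) = 0.
Zephyr's profit: π_Z = (87 - Q)q_Z - (40q_Z + q_Z²). Setting ∂π_Z/∂q_Z = 0: 47 - 4q_Z - (q_E) = 0.
Rearranging gives the reaction functions q_E = (85 - q_Z)/6 and q_Z = (47 - q_E)/4.
Solving the pair: q_E = 293/23, q_Z = 197/23.
Total output Q = 490/23, so price P = 87 - 490/23 = 1511/23.

65.70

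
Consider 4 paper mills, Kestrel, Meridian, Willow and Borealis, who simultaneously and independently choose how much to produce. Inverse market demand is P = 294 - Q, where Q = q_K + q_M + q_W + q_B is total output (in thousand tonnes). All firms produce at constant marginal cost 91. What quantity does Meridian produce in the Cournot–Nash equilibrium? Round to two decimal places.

Each firm earns π_i = (294 - Q)q_i - 91q_i.
First-order condition (treating rivals' output as given): 203 - 2q_i - Σ_{j≠i} q_j = 0.
With identical firms every q_j equals q_i, so Σ_{j≠i} q_j = 3q_i and 203 = 5q_i, giving q_i = 203/5.

40.60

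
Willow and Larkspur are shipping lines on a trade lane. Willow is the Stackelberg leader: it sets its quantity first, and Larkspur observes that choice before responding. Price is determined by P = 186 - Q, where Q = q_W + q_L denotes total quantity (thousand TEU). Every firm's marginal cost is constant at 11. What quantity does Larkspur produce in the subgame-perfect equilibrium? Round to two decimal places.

43.75

The follower Larkspur best-responds to any q_W: π_L = (186 - Q)q_L - 11q_L.
Setting the follower's marginal profit to zero, 175 - q_W - 2q_L = 0, i.e. q_L = (175 - q_W)/2.
Willow substitutes q_L(q_W) into its own profit: π_W = q_W(186 - q_W - (175 - q_W)/2) - 11q_W = (197/2 - (1/2)q_W)q_W - 11q_W.
Leader FOC: 175/2 - q_W = 0, so q_W = 175/2.
Then q_L = (175 - 175/2)/2 = 175/4.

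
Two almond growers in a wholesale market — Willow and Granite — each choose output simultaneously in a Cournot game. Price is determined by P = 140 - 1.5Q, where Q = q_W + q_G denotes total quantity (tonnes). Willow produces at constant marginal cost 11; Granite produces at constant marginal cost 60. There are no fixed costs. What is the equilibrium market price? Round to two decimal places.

Willow's profit: π_W = (140 - 1.5Q)q_W - (11q_W). Setting ∂π_W/∂q_W = 0: 129 - 3q_W - (3/2)(q_G) = 0.
Granite's profit: π_G = (140 - 1.5Q)q_G - (60q_G). Setting ∂π_G/∂q_G = 0: 80 - 3q_G - (3/2)(q_W) = 0.
Rearranging gives the reaction functions q_W = (129 - (3/2)q_G)/3 and q_G = (80 - (3/2)q_W)/3.
Solving the pair: q_W = 356/9, q_G = 62/9.
Total output Q = 418/9, so price P = 140 - (3/2)·(418/9) = 211/3.

70.33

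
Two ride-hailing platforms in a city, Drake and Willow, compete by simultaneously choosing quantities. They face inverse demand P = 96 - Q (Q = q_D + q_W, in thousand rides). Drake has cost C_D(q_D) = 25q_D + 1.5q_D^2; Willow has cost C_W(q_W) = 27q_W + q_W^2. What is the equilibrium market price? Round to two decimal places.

70.26

Drake's profit: π_D = (96 - Q)q_D - (25q_D + (3/2)q_D²). Setting ∂π_D/∂q_D = 0: 71 - 5q_D - (q_W) = 0.
Willow's profit: π_W = (96 - Q)q_W - (27q_W + q_W²). Setting ∂π_W/∂q_W = 0: 69 - 4q_W - (q_D) = 0.
Rearranging gives the reaction functions q_D = (71 - q_W)/5 and q_W = (69 - q_D)/4.
Substituting one into the other gives q_D = 215/19 and q_W = 274/19.
Total output Q = 489/19, so price P = 96 - 489/19 = 1335/19.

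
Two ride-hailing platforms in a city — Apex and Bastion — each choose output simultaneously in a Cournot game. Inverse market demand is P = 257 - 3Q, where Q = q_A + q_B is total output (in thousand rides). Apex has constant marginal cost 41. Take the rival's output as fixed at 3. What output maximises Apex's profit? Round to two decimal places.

34.50

With the rival's output fixed at 3, Apex's profit is π_A = (257 - 3·3 - 3q_A)q_A - (41q_A) = (248 - 3q_A)q_A - (41q_A).
∂π_A/∂q_A = 207 - 6q_A = 0, so q_A = 69/2.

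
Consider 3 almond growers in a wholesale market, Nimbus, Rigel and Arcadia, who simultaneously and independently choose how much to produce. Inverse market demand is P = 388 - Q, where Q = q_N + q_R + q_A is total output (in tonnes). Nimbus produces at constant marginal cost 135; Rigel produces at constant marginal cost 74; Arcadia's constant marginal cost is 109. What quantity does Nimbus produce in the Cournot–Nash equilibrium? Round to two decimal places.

Nimbus's profit: π_N = (388 - Q)q_N - (135q_N). Setting ∂π_N/∂q_N = 0: 253 - 2q_N - (q_R + q_A) = 0.
Rigel's first-order condition: 314 - 2q_R - (q_N + q_A) = 0.
Arcadia's first-order condition: 279 - 2q_A - (q_N + q_R) = 0.
Adding the 3 conditions: 846 − 2Q − 2Q = 0, i.e. Q = 423/2.
Back-substituting: q_N = (253 − 423/2) = 83/2, q_R = (314 − 423/2) = 205/2, q_A = (279 − 423/2) = 135/2.

41.50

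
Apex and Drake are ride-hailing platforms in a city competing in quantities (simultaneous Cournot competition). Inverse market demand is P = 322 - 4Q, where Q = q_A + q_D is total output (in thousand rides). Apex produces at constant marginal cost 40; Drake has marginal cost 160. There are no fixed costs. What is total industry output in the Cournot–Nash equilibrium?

Apex's profit: π_A = (322 - 4Q)q_A - (40q_A). Setting ∂π_A/∂q_A = 0: 282 - 8q_A - 4(q_D) = 0.
Drake's first-order condition: 162 - 8q_D - 4(q_A) = 0.
So q_A = (282 - 4q_D)/8 and q_D = (162 - 4q_A)/8.
Solving the pair: q_A = 67/2, q_D = 7/2.
Total output Q = 67/2 + 7/2 = 37.

37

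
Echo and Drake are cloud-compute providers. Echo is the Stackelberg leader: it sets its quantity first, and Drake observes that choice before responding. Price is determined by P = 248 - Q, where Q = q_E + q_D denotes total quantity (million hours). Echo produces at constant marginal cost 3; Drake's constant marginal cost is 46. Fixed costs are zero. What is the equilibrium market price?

75

The follower Drake best-responds to any q_E: π_D = (248 - Q)q_D - 46q_D.
∂π_D/∂q_D = 202 - q_E - 2q_D = 0 gives the reaction function q_D = (202 - q_E)/2.
Echo substitutes q_D(q_E) into its own profit: π_E = q_E(248 - q_E - (202 - q_E)/2) - 3q_E = (147 - (1/2)q_E)q_E - 3q_E.
Maximising: ∂π_E/∂q_E = 144 - q_E = 0, giving q_E = 144.
Then q_D = (202 - 144)/2 = 29.
Total output Q = 173, so price P = 248 - 173 = 75.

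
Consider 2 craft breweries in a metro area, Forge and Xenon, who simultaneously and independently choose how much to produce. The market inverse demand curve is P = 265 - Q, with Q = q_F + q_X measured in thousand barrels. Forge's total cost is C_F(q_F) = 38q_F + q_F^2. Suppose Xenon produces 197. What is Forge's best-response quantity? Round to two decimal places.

7.50

With the rival's output fixed at 197, Forge's profit is π_F = (265 - 197 - q_F)q_F - (38q_F + q_F²) = (68 - q_F)q_F - (38q_F + q_F²).
∂π_F/∂q_F = 30 - 4q_F = 0, so q_F = 15/2.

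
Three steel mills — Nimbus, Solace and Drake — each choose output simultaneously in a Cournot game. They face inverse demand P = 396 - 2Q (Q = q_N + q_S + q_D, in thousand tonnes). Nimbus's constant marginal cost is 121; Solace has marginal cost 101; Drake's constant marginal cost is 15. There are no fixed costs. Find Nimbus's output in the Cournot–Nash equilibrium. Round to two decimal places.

Nimbus's profit: π_N = (396 - 2Q)q_N - (121q_N). Setting ∂π_N/∂q_N = 0: 275 - 4q_N - 2(q_S + q_D) = 0.
Solace's first-order condition: 295 - 4q_S - 2(q_N + q_D) = 0.
Drake's profit: π_D = (396 - 2Q)q_D - (15q_D). Setting ∂π_D/∂q_D = 0: 381 - 4q_D - 2(q_N + q_S) = 0.
Summing all 3 equations gives 951 − 8Q = 0, hence Q = 951/8.
Back-substituting: q_N = (275 − 951/4)/2 = 149/8, q_S = (295 − 951/4)/2 = 229/8, q_D = (381 − 951/4)/2 = 573/8.

18.63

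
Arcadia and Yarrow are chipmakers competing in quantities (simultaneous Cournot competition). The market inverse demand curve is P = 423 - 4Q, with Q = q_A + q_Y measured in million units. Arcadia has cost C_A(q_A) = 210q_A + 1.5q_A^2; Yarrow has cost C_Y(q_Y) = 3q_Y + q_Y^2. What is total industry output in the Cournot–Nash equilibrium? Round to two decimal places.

44.87

Arcadia's profit: π_A = (423 - 4Q)q_A - (210q_A + (3/2)q_A²). Setting ∂π_A/∂q_A = 0: 213 - 11q_A - 4(q_Y) = 0.
Yarrow's profit: π_Y = (423 - 4Q)q_Y - (3q_Y + q_Y²). Setting ∂π_Y/∂q_Y = 0: 420 - 10q_Y - 4(q_A) = 0.
So q_A = (213 - 4q_Y)/11 and q_Y = (420 - 4q_A)/10.
Solving the pair: q_A = 225/47, q_Y = 1884/47.
Total output Q = 225/47 + 1884/47 = 44.8723.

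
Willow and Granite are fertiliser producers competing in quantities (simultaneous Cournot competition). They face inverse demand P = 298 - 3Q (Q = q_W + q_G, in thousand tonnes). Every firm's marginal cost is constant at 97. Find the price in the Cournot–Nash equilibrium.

Each firm earns π_i = (298 - 3Q)q_i - 97q_i.
First-order condition (treating rivals' output as given): 201 - 6q_i - 3q_j = 0.
With identical firms every q_j equals q_i, so q_j = q_i and 201 = 9q_i, giving q_i = 67/3.
Total output Q = 134/3, so price P = 298 - 3·(134/3) = 164.

164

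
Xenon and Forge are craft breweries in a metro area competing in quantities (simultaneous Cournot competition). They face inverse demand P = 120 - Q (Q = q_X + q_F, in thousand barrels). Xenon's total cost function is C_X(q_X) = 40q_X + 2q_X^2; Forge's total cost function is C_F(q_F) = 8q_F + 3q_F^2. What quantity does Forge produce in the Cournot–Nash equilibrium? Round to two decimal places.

12.60

Xenon's profit: π_X = (120 - Q)q_X - (40q_X + 2q_X²). Setting ∂π_X/∂q_X = 0: 80 - 6q_X - (q_F) = 0.
Forge's first-order condition: 112 - 8q_F - (q_X) = 0.
Best responses: q_X = (80 - q_F)/6, q_F = (112 - q_X)/8.
Substituting one into the other gives q_X = 528/47 and q_F = 592/47.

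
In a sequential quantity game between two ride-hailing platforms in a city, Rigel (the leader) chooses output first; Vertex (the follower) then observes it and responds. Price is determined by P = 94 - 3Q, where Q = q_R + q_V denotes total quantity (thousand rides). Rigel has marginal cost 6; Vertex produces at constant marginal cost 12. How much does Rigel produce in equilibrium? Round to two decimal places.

The follower Vertex best-responds to any q_R: π_V = (94 - 3Q)q_V - 12q_V.
Setting the follower's marginal profit to zero, 82 - 3q_R - 6q_V = 0, i.e. q_V = (82 - 3q_R)/6.
The leader anticipates this reaction. Substituting into P = 94 - 3Q gives P = 53 - (3/2)q_R, so π_R = (53 - (3/2)q_R)q_R - 6q_R.
Leader FOC: 47 - 3q_R = 0, so q_R = 47/3.
Then q_V = (82 - 3·(47/3))/6 = 35/6.

15.67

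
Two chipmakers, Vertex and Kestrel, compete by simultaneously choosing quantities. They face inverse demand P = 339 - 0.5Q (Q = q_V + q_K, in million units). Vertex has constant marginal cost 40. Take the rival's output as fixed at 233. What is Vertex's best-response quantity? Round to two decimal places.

182.50

With the rival's output fixed at 233, Vertex's profit is π_V = (339 - (1/2)·233 - (1/2)q_V)q_V - (40q_V) = (445/2 - (1/2)q_V)q_V - (40q_V).
∂π_V/∂q_V = 365/2 - q_V = 0, so q_V = 365/2.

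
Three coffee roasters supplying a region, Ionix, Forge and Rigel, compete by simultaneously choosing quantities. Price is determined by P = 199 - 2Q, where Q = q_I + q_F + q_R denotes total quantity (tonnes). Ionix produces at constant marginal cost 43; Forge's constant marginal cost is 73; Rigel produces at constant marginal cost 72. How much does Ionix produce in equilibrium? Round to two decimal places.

Ionix's profit: π_I = (199 - 2Q)q_I - (43q_I). Setting ∂π_I/∂q_I = 0: 156 - 4q_I - 2(q_F + q_R) = 0.
Forge's profit: π_F = (199 - 2Q)q_F - (73q_F). Setting ∂π_F/∂q_F = 0: 126 - 4q_F - 2(q_I + q_R) = 0.
Rigel's profit: π_R = (199 - 2Q)q_R - (72q_R). Setting ∂π_R/∂q_R = 0: 127 - 4q_R - 2(q_I + q_F) = 0.
Adding the 3 conditions: 409 − 4Q − 4Q = 0, i.e. Q = 409/8.
Back-substituting: q_I = (156 − 409/4)/2 = 215/8, q_F = (126 − 409/4)/2 = 95/8, q_R = (127 − 409/4)/2 = 99/8.

26.88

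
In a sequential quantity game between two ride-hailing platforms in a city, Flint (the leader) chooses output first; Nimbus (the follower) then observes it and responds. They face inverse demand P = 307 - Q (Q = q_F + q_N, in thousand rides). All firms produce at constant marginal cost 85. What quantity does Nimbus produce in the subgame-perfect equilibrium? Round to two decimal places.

55.50

The follower Nimbus best-responds to any q_F: π_N = (307 - Q)q_N - 85q_N.
Follower FOC: 222 - q_F - 2q_N = 0, so q_N(q_F) = (222 - q_F)/2.
Flint substitutes q_N(q_F) into its own profit: π_F = q_F(307 - q_F - (222 - q_F)/2) - 85q_F = (196 - (1/2)q_F)q_F - 85q_F.
Maximising: ∂π_F/∂q_F = 111 - q_F = 0, giving q_F = 111.
Then q_N = (222 - 111)/2 = 111/2.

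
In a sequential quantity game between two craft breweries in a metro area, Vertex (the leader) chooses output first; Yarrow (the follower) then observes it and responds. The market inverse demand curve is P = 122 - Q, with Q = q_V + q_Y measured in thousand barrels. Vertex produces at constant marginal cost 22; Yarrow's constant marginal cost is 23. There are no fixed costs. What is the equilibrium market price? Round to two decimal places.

47.25

The follower Yarrow best-responds to any q_V: π_Y = (122 - Q)q_Y - 23q_Y.
Follower FOC: 99 - q_V - 2q_Y = 0, so q_Y(q_V) = (99 - q_V)/2.
Vertex substitutes q_Y(q_V) into its own profit: π_V = q_V(122 - q_V - (99 - q_V)/2) - 22q_V = (145/2 - (1/2)q_V)q_V - 22q_V.
The leader's first-order condition 101/2 - q_V = 0 yields q_V = 101/2.
Then q_Y = (99 - 101/2)/2 = 97/4.
Total output Q = 299/4, so price P = 122 - 299/4 = 189/4.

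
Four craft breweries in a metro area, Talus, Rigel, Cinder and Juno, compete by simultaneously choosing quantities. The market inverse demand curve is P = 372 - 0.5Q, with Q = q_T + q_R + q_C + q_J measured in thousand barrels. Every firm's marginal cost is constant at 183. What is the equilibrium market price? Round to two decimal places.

220.80

A representative firm's profit is π_i = q_i(372 - 0.5Q) - 183q_i.
First-order condition (treating rivals' output as given): 189 - q_i - (1/2)·Σ_{j≠i} q_j = 0.
With identical firms every q_j equals q_i, so Σ_{j≠i} q_j = 3q_i and 189 = (5/2)q_i, giving q_i = 378/5.
Total output Q = 1512/5, so price P = 372 - (1/2)·(1512/5) = 1104/5.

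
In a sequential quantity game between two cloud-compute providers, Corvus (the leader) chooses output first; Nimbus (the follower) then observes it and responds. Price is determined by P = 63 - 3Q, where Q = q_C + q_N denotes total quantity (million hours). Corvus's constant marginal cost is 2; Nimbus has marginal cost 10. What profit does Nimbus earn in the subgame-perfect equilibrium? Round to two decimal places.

28.52

The follower Nimbus best-responds to any q_C: π_N = (63 - 3Q)q_N - 10q_N.
Follower FOC: 53 - 3q_C - 6q_N = 0, so q_N(q_C) = (53 - 3q_C)/6.
Corvus substitutes q_N(q_C) into its own profit: π_C = q_C(63 - 3q_C - (53 - 3q_C)/2) - 2q_C = (73/2 - (3/2)q_C)q_C - 2q_C.
The leader's first-order condition 69/2 - 3q_C = 0 yields q_C = 23/2.
Then q_N = (53 - 3·(23/2))/6 = 37/12.
Price P = 63 - 3·(175/12) = 77/4.
Nimbus's profit: (77/4 - 10)·(37/12) = 1369/48.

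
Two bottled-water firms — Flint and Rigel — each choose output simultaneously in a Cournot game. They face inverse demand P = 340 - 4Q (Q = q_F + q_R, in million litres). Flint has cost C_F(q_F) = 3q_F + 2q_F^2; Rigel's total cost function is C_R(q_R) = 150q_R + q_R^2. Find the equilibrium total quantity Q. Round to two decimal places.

Flint's profit: π_F = (340 - 4Q)q_F - (3q_F + 2q_F²). Setting ∂π_F/∂q_F = 0: 337 - 12q_F - 4(q_R) = 0.
Rigel's first-order condition: 190 - 10q_R - 4(q_F) = 0.
Best responses: q_F = (337 - 4q_R)/12, q_R = (190 - 4q_F)/10.
Solving the pair: q_F = 1305/52, q_R = 233/26.
Total output Q = 1305/52 + 233/26 = 1771/52.

34.06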